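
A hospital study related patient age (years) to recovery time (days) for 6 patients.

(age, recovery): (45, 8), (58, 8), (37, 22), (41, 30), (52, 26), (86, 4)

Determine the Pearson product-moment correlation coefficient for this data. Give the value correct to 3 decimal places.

-0.662

n = 6, Σx = 319, Σy = 98, Σx² = 18539, Σy² = 2204, Σxy = 4564
nΣxy − ΣxΣy = 27384 − 31262 = -3878
nΣx² − (Σx)² = 111234 − 101761 = 9473; nΣy² − (Σy)² = 13224 − 9604 = 3620
r = -3878 / √(9473 × 3620) = -3878 / 5855.9594 ≈ -0.662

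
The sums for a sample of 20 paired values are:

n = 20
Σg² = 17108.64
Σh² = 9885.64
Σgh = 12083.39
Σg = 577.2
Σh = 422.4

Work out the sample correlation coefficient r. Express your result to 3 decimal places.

r = (nΣgh − ΣgΣh) / √[(nΣg² − (Σg)²)(nΣh² − (Σh)²)]
Numerator: 20×12083.39 − 577.2×422.4 = -2141.48
Denominator: √[(342172.8 − 333159.84)(197712.8 − 178421.76)] = √[9012.96 × 19291.04] = 13185.9536
r = -2141.48 / 13185.9536 ≈ -0.162

-0.162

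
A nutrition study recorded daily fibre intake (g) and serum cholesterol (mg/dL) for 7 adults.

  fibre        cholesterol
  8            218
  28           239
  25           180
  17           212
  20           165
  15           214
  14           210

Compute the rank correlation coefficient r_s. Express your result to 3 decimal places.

-0.107

Rank fibre: 1, 7, 6, 4, 5, 3, 2
Rank cholesterol: 6, 7, 2, 4, 1, 5, 3
d = rank(fibre) − rank(cholesterol): -5, 0, 4, 0, 4, -2, -1; Σd² = 62
ρ = 1 − 6Σd² / [n(n²−1)] = 1 − 6×62 / (7×48) = 1 − 372/336 ≈ -0.107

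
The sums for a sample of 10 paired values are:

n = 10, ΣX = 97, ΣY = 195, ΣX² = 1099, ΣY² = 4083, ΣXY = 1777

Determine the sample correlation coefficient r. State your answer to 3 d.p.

r = (nΣXY − ΣXΣY) / √[(nΣX² − (ΣX)²)(nΣY² − (ΣY)²)]
Numerator: 10×1777 − 97×195 = -1145
Denominator: √[(10990 − 9409)(40830 − 38025)] = √[1581 × 2805] = 2105.8739
r = -1145 / 2105.8739 ≈ -0.544

-0.544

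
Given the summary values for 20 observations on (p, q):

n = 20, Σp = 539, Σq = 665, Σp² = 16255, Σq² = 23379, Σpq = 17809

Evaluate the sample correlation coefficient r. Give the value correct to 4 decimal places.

-0.0762

r = (nΣpq − ΣpΣq) / √[(nΣp² − (Σp)²)(nΣq² − (Σq)²)]
Numerator: 20×17809 − 539×665 = -2255
Denominator: √[(325100 − 290521)(467580 − 442225)] = √[34579 × 25355] = 29609.9737
r = -2255 / 29609.9737 ≈ -0.0762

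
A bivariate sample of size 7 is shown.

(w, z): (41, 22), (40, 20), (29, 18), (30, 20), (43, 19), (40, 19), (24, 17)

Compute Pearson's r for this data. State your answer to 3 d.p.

0.635

n = 7, Σw = 247, Σz = 135, Σw² = 9047, Σz² = 2619, Σwz = 4809
nΣwz − ΣwΣz = 33663 − 33345 = 318
nΣw² − (Σw)² = 63329 − 61009 = 2320; nΣz² − (Σz)² = 18333 − 18225 = 108
r = 318 / √(2320 × 108) = 318 / 500.5597 ≈ 0.635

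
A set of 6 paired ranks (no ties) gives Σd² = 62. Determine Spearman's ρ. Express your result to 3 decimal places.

ρ = 1 − 6Σd² / [n(n²−1)] = 1 − 6×62 / (6×35)
  = 1 − 372/210 = 1 − 1.7714 ≈ -0.771

-0.771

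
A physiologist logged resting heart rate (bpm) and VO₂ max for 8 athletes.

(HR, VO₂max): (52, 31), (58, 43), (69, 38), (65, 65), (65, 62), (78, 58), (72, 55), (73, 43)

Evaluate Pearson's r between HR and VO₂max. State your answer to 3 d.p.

n = 8, Σx = 532, Σy = 395, Σx² = 35876, Σy² = 20561, Σxy = 26606
nΣxy − ΣxΣy = 212848 − 210140 = 2708
nΣx² − (Σx)² = 287008 − 283024 = 3984; nΣy² − (Σy)² = 164488 − 156025 = 8463
r = 2708 / √(3984 × 8463) = 2708 / 5806.5990 ≈ 0.466

0.466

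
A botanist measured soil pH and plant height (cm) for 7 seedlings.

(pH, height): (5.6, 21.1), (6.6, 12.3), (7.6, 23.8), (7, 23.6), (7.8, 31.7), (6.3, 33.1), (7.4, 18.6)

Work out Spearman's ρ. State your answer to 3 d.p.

0.214

Rank pH: 1, 3, 6, 4, 7, 2, 5
Rank height: 3, 1, 5, 4, 6, 7, 2
d = rank(pH) − rank(height): -2, 2, 1, 0, 1, -5, 3; Σd² = 44
ρ = 1 − 6Σd² / [n(n²−1)] = 1 − 6×44 / (7×48) = 1 − 264/336 ≈ 0.214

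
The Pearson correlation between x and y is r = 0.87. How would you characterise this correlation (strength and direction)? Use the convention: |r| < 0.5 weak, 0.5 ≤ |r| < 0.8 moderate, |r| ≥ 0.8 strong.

r = 0.87 > 0 so the relationship is positive.
|r| = 0.87, which falls in the strong range.

strong positive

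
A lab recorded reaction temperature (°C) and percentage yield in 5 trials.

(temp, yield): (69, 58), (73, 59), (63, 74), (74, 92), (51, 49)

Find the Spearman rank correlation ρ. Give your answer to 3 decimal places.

Rank temp: 3, 4, 2, 5, 1
Rank yield: 2, 3, 4, 5, 1
d = rank(temp) − rank(yield): 1, 1, -2, 0, 0; Σd² = 6
ρ = 1 − 6Σd² / [n(n²−1)] = 1 − 6×6 / (5×24) = 1 − 36/120 ≈ 0.700

0.700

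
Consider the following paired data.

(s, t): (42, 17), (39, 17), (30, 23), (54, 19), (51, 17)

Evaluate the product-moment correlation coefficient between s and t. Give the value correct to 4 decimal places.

n = 5, Σs = 216, Σt = 93, Σs² = 9702, Σt² = 1757, Σst = 3960
nΣst − ΣsΣt = 19800 − 20088 = -288
nΣs² − (Σs)² = 48510 − 46656 = 1854; nΣt² − (Σt)² = 8785 − 8649 = 136
r = -288 / √(1854 × 136) = -288 / 502.1394 ≈ -0.5735

-0.5735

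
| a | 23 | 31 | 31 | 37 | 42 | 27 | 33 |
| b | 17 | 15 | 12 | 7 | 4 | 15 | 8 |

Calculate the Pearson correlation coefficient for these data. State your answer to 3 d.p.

-0.941

n = 7, Σa = 224, Σb = 78, Σa² = 7402, Σb² = 1012, Σab = 2324
nΣab − ΣaΣb = 16268 − 17472 = -1204
nΣa² − (Σa)² = 51814 − 50176 = 1638; nΣb² − (Σb)² = 7084 − 6084 = 1000
r = -1204 / √(1638 × 1000) = -1204 / 1279.8437 ≈ -0.941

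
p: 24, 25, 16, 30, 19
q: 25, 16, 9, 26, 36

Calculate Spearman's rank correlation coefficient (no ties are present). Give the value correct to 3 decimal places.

0.300

Rank p: 3, 4, 1, 5, 2
Rank q: 3, 2, 1, 4, 5
d = rank(p) − rank(q): 0, 2, 0, 1, -3; Σd² = 14
ρ = 1 − 6Σd² / [n(n²−1)] = 1 − 6×14 / (5×24) = 1 − 84/120 ≈ 0.300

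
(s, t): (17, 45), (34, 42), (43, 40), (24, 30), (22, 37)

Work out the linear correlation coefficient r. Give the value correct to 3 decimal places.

n = 5, Σs = 140, Σt = 194, Σs² = 4354, Σt² = 7658, Σst = 5447
nΣst − ΣsΣt = 27235 − 27160 = 75
nΣs² − (Σs)² = 21770 − 19600 = 2170; nΣt² − (Σt)² = 38290 − 37636 = 654
r = 75 / √(2170 × 654) = 75 / 1191.2934 ≈ 0.063

0.063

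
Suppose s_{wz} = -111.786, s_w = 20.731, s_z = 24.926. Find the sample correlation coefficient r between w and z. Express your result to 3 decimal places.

-0.216

r = Cov(w,z) / (s_w · s_z) = -111.786 / (20.731 × 24.926)
  = -111.786 / 516.7409 ≈ -0.216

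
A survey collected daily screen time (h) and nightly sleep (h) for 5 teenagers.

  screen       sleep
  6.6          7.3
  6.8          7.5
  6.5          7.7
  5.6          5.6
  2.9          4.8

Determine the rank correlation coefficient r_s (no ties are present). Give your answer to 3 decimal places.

0.700

Rank screen: 4, 5, 3, 2, 1
Rank sleep: 3, 4, 5, 2, 1
d = rank(screen) − rank(sleep): 1, 1, -2, 0, 0; Σd² = 6
ρ = 1 − 6Σd² / [n(n²−1)] = 1 − 6×6 / (5×24) = 1 − 36/120 ≈ 0.700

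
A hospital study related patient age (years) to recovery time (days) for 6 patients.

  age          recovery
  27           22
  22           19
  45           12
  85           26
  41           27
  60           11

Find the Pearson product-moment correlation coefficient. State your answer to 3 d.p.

0.087

n = 6, Σx = 280, Σy = 117, Σx² = 15744, Σy² = 2515, Σxy = 5529
nΣxy − ΣxΣy = 33174 − 32760 = 414
nΣx² − (Σx)² = 94464 − 78400 = 16064; nΣy² − (Σy)² = 15090 − 13689 = 1401
r = 414 / √(16064 × 1401) = 414 / 4744.0135 ≈ 0.087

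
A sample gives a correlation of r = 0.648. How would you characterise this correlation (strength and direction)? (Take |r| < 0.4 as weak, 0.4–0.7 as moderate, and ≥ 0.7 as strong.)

moderate positive

r = 0.648 > 0 so the relationship is positive.
|r| = 0.648, which falls in the moderate range.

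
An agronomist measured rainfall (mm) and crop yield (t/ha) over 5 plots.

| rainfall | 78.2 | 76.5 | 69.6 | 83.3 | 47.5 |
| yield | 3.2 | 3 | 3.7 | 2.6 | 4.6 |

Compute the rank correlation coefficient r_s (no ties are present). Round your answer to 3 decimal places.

-0.900

Rank rainfall: 4, 3, 2, 5, 1
Rank yield: 3, 2, 4, 1, 5
d = rank(rainfall) − rank(yield): 1, 1, -2, 4, -4; Σd² = 38
ρ = 1 − 6Σd² / [n(n²−1)] = 1 − 6×38 / (5×24) = 1 − 228/120 ≈ -0.900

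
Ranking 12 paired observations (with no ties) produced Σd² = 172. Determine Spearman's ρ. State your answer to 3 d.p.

0.399

ρ = 1 − 6Σd² / [n(n²−1)] = 1 − 6×172 / (12×143)
  = 1 − 1032/1716 = 1 − 0.6014 ≈ 0.399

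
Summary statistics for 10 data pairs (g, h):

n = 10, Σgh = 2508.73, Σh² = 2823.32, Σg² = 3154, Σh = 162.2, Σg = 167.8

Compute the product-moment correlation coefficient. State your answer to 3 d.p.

r = (nΣgh − ΣgΣh) / √[(nΣg² − (Σg)²)(nΣh² − (Σh)²)]
Numerator: 10×2508.73 − 167.8×162.2 = -2129.86
Denominator: √[(31540 − 28156.84)(28233.2 − 26308.84)] = √[3383.16 × 1924.36] = 2551.5520
r = -2129.86 / 2551.5520 ≈ -0.835

-0.835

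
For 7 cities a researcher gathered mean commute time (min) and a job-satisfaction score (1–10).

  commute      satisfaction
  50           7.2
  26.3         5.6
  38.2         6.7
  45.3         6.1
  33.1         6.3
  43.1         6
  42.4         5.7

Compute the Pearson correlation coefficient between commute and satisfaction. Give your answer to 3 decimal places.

n = 7, Σx = 278.4, Σy = 43.6, Σx² = 11454, Σy² = 273.48, Σxy = 1748.36
nΣxy − ΣxΣy = 12238.52 − 12138.24 = 100.28
nΣx² − (Σx)² = 80178 − 77506.56 = 2671.44; nΣy² − (Σy)² = 1914.36 − 1900.96 = 13.4
r = 100.28 / √(2671.44 × 13.4) = 100.28 / 189.2017 ≈ 0.530

0.530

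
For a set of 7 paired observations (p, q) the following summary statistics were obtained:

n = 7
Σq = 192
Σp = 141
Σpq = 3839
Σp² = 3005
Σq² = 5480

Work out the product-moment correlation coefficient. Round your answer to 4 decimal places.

-0.1515

r = (nΣpq − ΣpΣq) / √[(nΣp² − (Σp)²)(nΣq² − (Σq)²)]
Numerator: 7×3839 − 141×192 = -199
Denominator: √[(21035 − 19881)(38360 − 36864)] = √[1154 × 1496] = 1313.9193
r = -199 / 1313.9193 ≈ -0.1515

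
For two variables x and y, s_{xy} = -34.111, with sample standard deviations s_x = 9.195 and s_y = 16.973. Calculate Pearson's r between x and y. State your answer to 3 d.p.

-0.219

r = Cov(x,y) / (s_x · s_y) = -34.111 / (9.195 × 16.973)
  = -34.111 / 156.0667 ≈ -0.219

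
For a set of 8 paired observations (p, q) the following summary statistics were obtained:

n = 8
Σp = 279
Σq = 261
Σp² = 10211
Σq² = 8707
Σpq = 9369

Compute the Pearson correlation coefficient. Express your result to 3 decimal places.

0.878

r = (nΣpq − ΣpΣq) / √[(nΣp² − (Σp)²)(nΣq² − (Σq)²)]
Numerator: 8×9369 − 279×261 = 2133
Denominator: √[(81688 − 77841)(69656 − 68121)] = √[3847 × 1535] = 2430.0504
r = 2133 / 2430.0504 ≈ 0.878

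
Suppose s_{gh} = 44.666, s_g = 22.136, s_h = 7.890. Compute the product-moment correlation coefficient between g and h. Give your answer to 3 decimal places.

0.256

r = Cov(g,h) / (s_g · s_h) = 44.666 / (22.136 × 7.890)
  = 44.666 / 174.6530 ≈ 0.256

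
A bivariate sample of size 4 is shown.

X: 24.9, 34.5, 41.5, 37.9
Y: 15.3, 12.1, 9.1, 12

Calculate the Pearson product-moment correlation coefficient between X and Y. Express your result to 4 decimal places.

-0.9611

n = 4, ΣX = 138.8, ΣY = 48.5, ΣX² = 4968.92, ΣY² = 607.31, ΣXY = 1630.87
nΣXY − ΣXΣY = 6523.48 − 6731.8 = -208.32
nΣX² − (ΣX)² = 19875.68 − 19265.44 = 610.24; nΣY² − (ΣY)² = 2429.24 − 2352.25 = 76.99
r = -208.32 / √(610.24 × 76.99) = -208.32 / 216.7542 ≈ -0.9611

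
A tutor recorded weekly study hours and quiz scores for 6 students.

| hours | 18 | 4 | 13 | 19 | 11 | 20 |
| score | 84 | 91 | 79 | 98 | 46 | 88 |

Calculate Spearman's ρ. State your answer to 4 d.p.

0.3143

Rank hours: 4, 1, 3, 5, 2, 6
Rank score: 3, 5, 2, 6, 1, 4
d = rank(hours) − rank(score): 1, -4, 1, -1, 1, 2; Σd² = 24
ρ = 1 − 6Σd² / [n(n²−1)] = 1 − 6×24 / (6×35) = 1 − 144/210 ≈ 0.3143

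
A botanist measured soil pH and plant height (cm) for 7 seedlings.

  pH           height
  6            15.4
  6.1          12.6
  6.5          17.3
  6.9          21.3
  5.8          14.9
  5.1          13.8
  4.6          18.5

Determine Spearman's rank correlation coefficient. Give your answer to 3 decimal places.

Rank pH: 4, 5, 6, 7, 3, 2, 1
Rank height: 4, 1, 5, 7, 3, 2, 6
d = rank(pH) − rank(height): 0, 4, 1, 0, 0, 0, -5; Σd² = 42
ρ = 1 − 6Σd² / [n(n²−1)] = 1 − 6×42 / (7×48) = 1 − 252/336 ≈ 0.250

0.250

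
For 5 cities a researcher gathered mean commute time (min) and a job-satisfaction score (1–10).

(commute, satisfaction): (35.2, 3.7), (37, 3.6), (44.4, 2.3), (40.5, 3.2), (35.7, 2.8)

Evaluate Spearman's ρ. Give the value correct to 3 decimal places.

Rank commute: 1, 3, 5, 4, 2
Rank satisfaction: 5, 4, 1, 3, 2
d = rank(commute) − rank(satisfaction): -4, -1, 4, 1, 0; Σd² = 34
ρ = 1 − 6Σd² / [n(n²−1)] = 1 − 6×34 / (5×24) = 1 − 204/120 ≈ -0.700

-0.700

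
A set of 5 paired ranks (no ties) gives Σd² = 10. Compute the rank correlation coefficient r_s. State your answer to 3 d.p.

ρ = 1 − 6Σd² / [n(n²−1)] = 1 − 6×10 / (5×24)
  = 1 − 60/120 = 1 − 0.5000 ≈ 0.500

0.500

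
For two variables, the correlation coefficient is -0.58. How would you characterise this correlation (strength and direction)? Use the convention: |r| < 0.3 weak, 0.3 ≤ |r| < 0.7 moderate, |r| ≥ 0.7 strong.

r = -0.58 < 0 so the relationship is negative.
|r| = 0.58, which falls in the moderate range.

moderate negative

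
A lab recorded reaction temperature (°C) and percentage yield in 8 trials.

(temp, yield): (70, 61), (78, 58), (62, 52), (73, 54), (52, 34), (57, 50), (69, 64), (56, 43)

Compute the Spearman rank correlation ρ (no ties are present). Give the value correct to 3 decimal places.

Rank temp: 6, 8, 4, 7, 1, 3, 5, 2
Rank yield: 7, 6, 4, 5, 1, 3, 8, 2
d = rank(temp) − rank(yield): -1, 2, 0, 2, 0, 0, -3, 0; Σd² = 18
ρ = 1 − 6Σd² / [n(n²−1)] = 1 − 6×18 / (8×63) = 1 − 108/504 ≈ 0.786

0.786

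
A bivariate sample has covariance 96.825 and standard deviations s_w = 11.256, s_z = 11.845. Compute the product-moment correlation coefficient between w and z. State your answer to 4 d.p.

0.7262

r = Cov(w,z) / (s_w · s_z) = 96.825 / (11.256 × 11.845)
  = 96.825 / 133.3273 ≈ 0.7262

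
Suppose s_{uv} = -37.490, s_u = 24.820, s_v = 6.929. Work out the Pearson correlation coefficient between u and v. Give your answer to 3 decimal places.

r = Cov(u,v) / (s_u · s_v) = -37.490 / (24.820 × 6.929)
  = -37.490 / 171.9778 ≈ -0.218

-0.218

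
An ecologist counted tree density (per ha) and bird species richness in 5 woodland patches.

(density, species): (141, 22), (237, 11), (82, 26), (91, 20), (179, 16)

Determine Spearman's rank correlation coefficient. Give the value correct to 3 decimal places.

Rank density: 3, 5, 1, 2, 4
Rank species: 4, 1, 5, 3, 2
d = rank(density) − rank(species): -1, 4, -4, -1, 2; Σd² = 38
ρ = 1 − 6Σd² / [n(n²−1)] = 1 − 6×38 / (5×24) = 1 − 228/120 ≈ -0.900

-0.900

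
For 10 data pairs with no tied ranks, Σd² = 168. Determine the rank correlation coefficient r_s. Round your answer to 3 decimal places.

ρ = 1 − 6Σd² / [n(n²−1)] = 1 − 6×168 / (10×99)
  = 1 − 1008/990 = 1 − 1.0182 ≈ -0.018

-0.018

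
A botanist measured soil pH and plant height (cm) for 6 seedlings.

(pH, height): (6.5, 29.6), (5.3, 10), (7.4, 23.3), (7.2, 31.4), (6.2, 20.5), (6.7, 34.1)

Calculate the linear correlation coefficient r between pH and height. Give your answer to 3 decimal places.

n = 6, Σx = 39.3, Σy = 148.9, Σx² = 260.27, Σy² = 4088.07, Σxy = 999.47
nΣxy − ΣxΣy = 5996.82 − 5851.77 = 145.05
nΣx² − (Σx)² = 1561.62 − 1544.49 = 17.13; nΣy² − (Σy)² = 24528.42 − 22171.21 = 2357.21
r = 145.05 / √(17.13 × 2357.21) = 145.05 / 200.9453 ≈ 0.722

0.722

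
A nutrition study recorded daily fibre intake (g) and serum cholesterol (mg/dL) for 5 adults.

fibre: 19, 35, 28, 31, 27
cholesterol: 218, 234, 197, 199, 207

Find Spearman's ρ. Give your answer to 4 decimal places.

Rank fibre: 1, 5, 3, 4, 2
Rank cholesterol: 4, 5, 1, 2, 3
d = rank(fibre) − rank(cholesterol): -3, 0, 2, 2, -1; Σd² = 18
ρ = 1 − 6Σd² / [n(n²−1)] = 1 − 6×18 / (5×24) = 1 − 108/120 ≈ 0.1000

0.1000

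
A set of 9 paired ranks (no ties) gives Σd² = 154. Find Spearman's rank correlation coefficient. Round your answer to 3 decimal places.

ρ = 1 − 6Σd² / [n(n²−1)] = 1 − 6×154 / (9×80)
  = 1 − 924/720 = 1 − 1.2833 ≈ -0.283

-0.283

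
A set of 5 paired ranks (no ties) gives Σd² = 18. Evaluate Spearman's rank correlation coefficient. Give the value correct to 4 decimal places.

ρ = 1 − 6Σd² / [n(n²−1)] = 1 − 6×18 / (5×24)
  = 1 − 108/120 = 1 − 0.90000 ≈ 0.1000

0.1000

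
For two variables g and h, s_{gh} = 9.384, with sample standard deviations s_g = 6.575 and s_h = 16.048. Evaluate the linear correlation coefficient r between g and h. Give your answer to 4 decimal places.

r = Cov(g,h) / (s_g · s_h) = 9.384 / (6.575 × 16.048)
  = 9.384 / 105.5156 ≈ 0.0889

0.0889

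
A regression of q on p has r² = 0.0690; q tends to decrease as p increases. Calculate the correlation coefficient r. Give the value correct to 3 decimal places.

|r| = √0.0690 = 0.263
The association is negative, so r = −0.263.

-0.263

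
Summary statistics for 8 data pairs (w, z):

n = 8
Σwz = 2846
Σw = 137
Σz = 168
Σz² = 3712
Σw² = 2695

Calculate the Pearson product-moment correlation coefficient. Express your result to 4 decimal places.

-0.1224

r = (nΣwz − ΣwΣz) / √[(nΣw² − (Σw)²)(nΣz² − (Σz)²)]
Numerator: 8×2846 − 137×168 = -248
Denominator: √[(21560 − 18769)(29696 − 28224)] = √[2791 × 1472] = 2026.9070
r = -248 / 2026.9070 ≈ -0.1224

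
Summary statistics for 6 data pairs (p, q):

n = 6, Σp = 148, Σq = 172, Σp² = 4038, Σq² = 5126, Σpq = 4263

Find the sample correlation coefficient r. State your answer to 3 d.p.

0.074

r = (nΣpq − ΣpΣq) / √[(nΣp² − (Σp)²)(nΣq² − (Σq)²)]
Numerator: 6×4263 − 148×172 = 122
Denominator: √[(24228 − 21904)(30756 − 29584)] = √[2324 × 1172] = 1650.3721
r = 122 / 1650.3721 ≈ 0.074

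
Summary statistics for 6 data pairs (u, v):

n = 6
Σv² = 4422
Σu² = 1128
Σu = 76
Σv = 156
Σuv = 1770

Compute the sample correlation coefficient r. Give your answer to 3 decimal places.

-0.837

r = (nΣuv − ΣuΣv) / √[(nΣu² − (Σu)²)(nΣv² − (Σv)²)]
Numerator: 6×1770 − 76×156 = -1236
Denominator: √[(6768 − 5776)(26532 − 24336)] = √[992 × 2196] = 1475.9512
r = -1236 / 1475.9512 ≈ -0.837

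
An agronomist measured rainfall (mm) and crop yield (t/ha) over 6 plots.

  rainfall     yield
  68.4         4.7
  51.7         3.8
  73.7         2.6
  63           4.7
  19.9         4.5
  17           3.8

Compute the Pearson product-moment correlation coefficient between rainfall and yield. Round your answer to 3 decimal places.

n = 6, Σx = 293.7, Σy = 24.1, Σx² = 17437.15, Σy² = 100.07, Σxy = 1159.81
nΣxy − ΣxΣy = 6958.86 − 7078.17 = -119.31
nΣx² − (Σx)² = 104622.9 − 86259.69 = 18363.21; nΣy² − (Σy)² = 600.42 − 580.81 = 19.61
r = -119.31 / √(18363.21 × 19.61) = -119.31 / 600.0855 ≈ -0.199

-0.199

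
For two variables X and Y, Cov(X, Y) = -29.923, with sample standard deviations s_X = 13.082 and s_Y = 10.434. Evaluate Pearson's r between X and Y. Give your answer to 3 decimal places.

-0.219

r = Cov(X,Y) / (s_X · s_Y) = -29.923 / (13.082 × 10.434)
  = -29.923 / 136.4976 ≈ -0.219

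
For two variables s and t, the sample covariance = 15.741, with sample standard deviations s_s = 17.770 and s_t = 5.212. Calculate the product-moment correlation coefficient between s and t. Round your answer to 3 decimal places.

r = Cov(s,t) / (s_s · s_t) = 15.741 / (17.770 × 5.212)
  = 15.741 / 92.6172 ≈ 0.170

0.170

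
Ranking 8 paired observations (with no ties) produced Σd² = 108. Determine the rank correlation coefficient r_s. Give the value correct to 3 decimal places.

ρ = 1 − 6Σd² / [n(n²−1)] = 1 − 6×108 / (8×63)
  = 1 − 648/504 = 1 − 1.2857 ≈ -0.286

-0.286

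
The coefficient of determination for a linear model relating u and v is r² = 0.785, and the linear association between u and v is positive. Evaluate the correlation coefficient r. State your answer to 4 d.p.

0.8860

|r| = √0.785 = 0.8860
The association is positive, so r = 0.8860.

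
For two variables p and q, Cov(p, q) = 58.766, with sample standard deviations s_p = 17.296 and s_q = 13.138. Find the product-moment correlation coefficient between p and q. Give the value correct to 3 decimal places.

0.259

r = Cov(p,q) / (s_p · s_q) = 58.766 / (17.296 × 13.138)
  = 58.766 / 227.2348 ≈ 0.259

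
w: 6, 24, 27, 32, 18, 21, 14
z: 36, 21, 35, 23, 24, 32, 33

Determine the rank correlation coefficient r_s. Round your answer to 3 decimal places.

-0.536

Rank w: 1, 5, 6, 7, 3, 4, 2
Rank z: 7, 1, 6, 2, 3, 4, 5
d = rank(w) − rank(z): -6, 4, 0, 5, 0, 0, -3; Σd² = 86
ρ = 1 − 6Σd² / [n(n²−1)] = 1 − 6×86 / (7×48) = 1 − 516/336 ≈ -0.536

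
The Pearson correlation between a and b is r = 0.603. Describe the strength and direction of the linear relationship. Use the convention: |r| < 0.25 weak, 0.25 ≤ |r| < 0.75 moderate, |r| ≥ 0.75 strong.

moderate positive

r = 0.603 > 0 so the relationship is positive.
|r| = 0.603, which falls in the moderate range.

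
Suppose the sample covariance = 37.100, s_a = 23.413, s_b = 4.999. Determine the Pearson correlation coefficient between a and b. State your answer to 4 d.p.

r = Cov(a,b) / (s_a · s_b) = 37.100 / (23.413 × 4.999)
  = 37.100 / 117.0416 ≈ 0.3170

0.3170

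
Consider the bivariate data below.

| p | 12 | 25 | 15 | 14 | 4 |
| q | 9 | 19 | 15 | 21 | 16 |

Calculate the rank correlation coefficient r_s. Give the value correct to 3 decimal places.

Rank p: 2, 5, 4, 3, 1
Rank q: 1, 4, 2, 5, 3
d = rank(p) − rank(q): 1, 1, 2, -2, -2; Σd² = 14
ρ = 1 − 6Σd² / [n(n²−1)] = 1 − 6×14 / (5×24) = 1 − 84/120 ≈ 0.300

0.300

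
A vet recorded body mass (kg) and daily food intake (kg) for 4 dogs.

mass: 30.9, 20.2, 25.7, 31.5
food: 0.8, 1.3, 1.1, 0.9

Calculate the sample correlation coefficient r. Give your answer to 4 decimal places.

-0.9717

n = 4, Σx = 108.3, Σy = 4.1, Σx² = 3015.59, Σy² = 4.35, Σxy = 107.6
nΣxy − ΣxΣy = 430.4 − 444.03 = -13.63
nΣx² − (Σx)² = 12062.36 − 11728.89 = 333.47; nΣy² − (Σy)² = 17.4 − 16.81 = 0.59
r = -13.63 / √(333.47 × 0.59) = -13.63 / 14.0267 ≈ -0.9717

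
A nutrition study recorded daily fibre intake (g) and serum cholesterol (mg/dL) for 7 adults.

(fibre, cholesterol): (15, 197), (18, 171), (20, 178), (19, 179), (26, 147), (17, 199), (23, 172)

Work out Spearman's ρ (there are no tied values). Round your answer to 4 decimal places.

Rank fibre: 1, 3, 5, 4, 7, 2, 6
Rank cholesterol: 6, 2, 4, 5, 1, 7, 3
d = rank(fibre) − rank(cholesterol): -5, 1, 1, -1, 6, -5, 3; Σd² = 98
ρ = 1 − 6Σd² / [n(n²−1)] = 1 − 6×98 / (7×48) = 1 − 588/336 ≈ -0.7500

-0.7500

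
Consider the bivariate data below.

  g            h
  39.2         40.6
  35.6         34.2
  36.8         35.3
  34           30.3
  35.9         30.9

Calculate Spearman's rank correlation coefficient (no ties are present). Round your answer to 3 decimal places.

0.900

Rank g: 5, 2, 4, 1, 3
Rank h: 5, 3, 4, 1, 2
d = rank(g) − rank(h): 0, -1, 0, 0, 1; Σd² = 2
ρ = 1 − 6Σd² / [n(n²−1)] = 1 − 6×2 / (5×24) = 1 − 12/120 ≈ 0.900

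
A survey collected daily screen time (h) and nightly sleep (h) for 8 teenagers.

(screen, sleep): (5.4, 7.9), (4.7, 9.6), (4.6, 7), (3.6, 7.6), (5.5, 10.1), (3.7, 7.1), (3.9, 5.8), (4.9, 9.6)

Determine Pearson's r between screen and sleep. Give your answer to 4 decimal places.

n = 8, Σx = 36.3, Σy = 64.7, Σx² = 168.53, Σy² = 539.55, Σxy = 298.82
nΣxy − ΣxΣy = 2390.56 − 2348.61 = 41.95
nΣx² − (Σx)² = 1348.24 − 1317.69 = 30.55; nΣy² − (Σy)² = 4316.4 − 4186.09 = 130.31
r = 41.95 / √(30.55 × 130.31) = 41.95 / 63.0949 ≈ 0.6649

0.6649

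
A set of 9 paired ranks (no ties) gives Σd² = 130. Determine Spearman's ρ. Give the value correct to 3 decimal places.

-0.083

ρ = 1 − 6Σd² / [n(n²−1)] = 1 − 6×130 / (9×80)
  = 1 − 780/720 = 1 − 1.0833 ≈ -0.083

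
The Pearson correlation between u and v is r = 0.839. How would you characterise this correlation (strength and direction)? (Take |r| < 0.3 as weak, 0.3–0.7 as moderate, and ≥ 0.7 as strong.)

r = 0.839 > 0 so the relationship is positive.
|r| = 0.839, which falls in the strong range.

strong positive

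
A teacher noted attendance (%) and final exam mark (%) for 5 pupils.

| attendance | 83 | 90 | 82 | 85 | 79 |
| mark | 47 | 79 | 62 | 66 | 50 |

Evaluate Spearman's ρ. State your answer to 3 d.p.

Rank attendance: 3, 5, 2, 4, 1
Rank mark: 1, 5, 3, 4, 2
d = rank(attendance) − rank(mark): 2, 0, -1, 0, -1; Σd² = 6
ρ = 1 − 6Σd² / [n(n²−1)] = 1 − 6×6 / (5×24) = 1 − 36/120 ≈ 0.700

0.700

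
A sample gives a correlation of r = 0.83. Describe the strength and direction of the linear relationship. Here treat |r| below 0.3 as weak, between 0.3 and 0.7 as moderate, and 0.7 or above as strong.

r = 0.83 > 0 so the relationship is positive.
|r| = 0.83, which falls in the strong range.

strong positive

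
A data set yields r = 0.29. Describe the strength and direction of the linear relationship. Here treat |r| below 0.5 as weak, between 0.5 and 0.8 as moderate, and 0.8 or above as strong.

r = 0.29 > 0 so the relationship is positive.
|r| = 0.29, which falls in the weak range.

weak positive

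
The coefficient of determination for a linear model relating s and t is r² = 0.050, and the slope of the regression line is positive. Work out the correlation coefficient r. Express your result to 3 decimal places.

|r| = √0.050 = 0.224
The association is positive, so r = 0.224.

0.224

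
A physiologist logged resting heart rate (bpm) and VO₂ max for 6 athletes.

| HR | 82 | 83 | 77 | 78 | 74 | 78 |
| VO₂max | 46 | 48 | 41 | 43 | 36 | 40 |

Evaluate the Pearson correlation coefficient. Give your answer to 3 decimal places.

0.969

n = 6, Σx = 472, Σy = 254, Σx² = 37186, Σy² = 10846, Σxy = 20051
nΣxy − ΣxΣy = 120306 − 119888 = 418
nΣx² − (Σx)² = 223116 − 222784 = 332; nΣy² − (Σy)² = 65076 − 64516 = 560
r = 418 / √(332 × 560) = 418 / 431.1844 ≈ 0.969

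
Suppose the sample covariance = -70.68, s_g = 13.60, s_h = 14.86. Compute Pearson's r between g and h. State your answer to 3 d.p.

r = Cov(g,h) / (s_g · s_h) = -70.68 / (13.60 × 14.86)
  = -70.68 / 202.0960 ≈ -0.350

-0.350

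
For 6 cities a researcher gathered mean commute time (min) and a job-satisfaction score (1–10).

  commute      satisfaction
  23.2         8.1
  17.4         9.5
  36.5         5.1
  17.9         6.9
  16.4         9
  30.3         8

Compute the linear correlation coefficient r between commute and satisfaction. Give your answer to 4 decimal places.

n = 6, Σx = 141.7, Σy = 46.6, Σx² = 3680.71, Σy² = 374.48, Σxy = 1052.88
nΣxy − ΣxΣy = 6317.28 − 6603.22 = -285.94
nΣx² − (Σx)² = 22084.26 − 20078.89 = 2005.37; nΣy² − (Σy)² = 2246.88 − 2171.56 = 75.32
r = -285.94 / √(2005.37 × 75.32) = -285.94 / 388.6444 ≈ -0.7357

-0.7357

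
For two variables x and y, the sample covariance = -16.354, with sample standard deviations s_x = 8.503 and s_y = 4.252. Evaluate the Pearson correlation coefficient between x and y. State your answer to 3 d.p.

-0.452

r = Cov(x,y) / (s_x · s_y) = -16.354 / (8.503 × 4.252)
  = -16.354 / 36.1548 ≈ -0.452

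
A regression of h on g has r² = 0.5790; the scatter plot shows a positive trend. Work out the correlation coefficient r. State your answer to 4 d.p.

|r| = √0.5790 = 0.7609
The association is positive, so r = 0.7609.

0.7609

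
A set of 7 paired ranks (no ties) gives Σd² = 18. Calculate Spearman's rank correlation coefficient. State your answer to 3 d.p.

0.679

ρ = 1 − 6Σd² / [n(n²−1)] = 1 − 6×18 / (7×48)
  = 1 − 108/336 = 1 − 0.3214 ≈ 0.679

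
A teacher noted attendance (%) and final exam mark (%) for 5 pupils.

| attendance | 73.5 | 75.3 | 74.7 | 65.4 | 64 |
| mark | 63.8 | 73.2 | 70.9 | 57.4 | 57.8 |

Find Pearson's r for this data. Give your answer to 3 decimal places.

n = 5, Σx = 352.9, Σy = 323.1, Σx² = 25025.59, Σy² = 21091.09, Σxy = 22950.65
nΣxy − ΣxΣy = 114753.25 − 114021.99 = 731.26
nΣx² − (Σx)² = 125127.95 − 124538.41 = 589.54; nΣy² − (Σy)² = 105455.45 − 104393.61 = 1061.84
r = 731.26 / √(589.54 × 1061.84) = 731.26 / 791.1998 ≈ 0.924

0.924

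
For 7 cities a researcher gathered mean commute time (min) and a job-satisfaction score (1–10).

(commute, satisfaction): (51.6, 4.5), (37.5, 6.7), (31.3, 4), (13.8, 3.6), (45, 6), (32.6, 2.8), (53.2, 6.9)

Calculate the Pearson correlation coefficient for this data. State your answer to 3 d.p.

n = 7, Σx = 265, Σy = 34.5, Σx² = 11156.94, Σy² = 185.55, Σxy = 1386.69
nΣxy − ΣxΣy = 9706.83 − 9142.5 = 564.33
nΣx² − (Σx)² = 78098.58 − 70225 = 7873.58; nΣy² − (Σy)² = 1298.85 − 1190.25 = 108.6
r = 564.33 / √(7873.58 × 108.6) = 564.33 / 924.7004 ≈ 0.610

0.610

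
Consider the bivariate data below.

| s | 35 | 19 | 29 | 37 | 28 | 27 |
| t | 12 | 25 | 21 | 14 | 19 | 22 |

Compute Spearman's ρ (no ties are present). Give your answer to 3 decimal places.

-0.886

Rank s: 5, 1, 4, 6, 3, 2
Rank t: 1, 6, 4, 2, 3, 5
d = rank(s) − rank(t): 4, -5, 0, 4, 0, -3; Σd² = 66
ρ = 1 − 6Σd² / [n(n²−1)] = 1 − 6×66 / (6×35) = 1 − 396/210 ≈ -0.886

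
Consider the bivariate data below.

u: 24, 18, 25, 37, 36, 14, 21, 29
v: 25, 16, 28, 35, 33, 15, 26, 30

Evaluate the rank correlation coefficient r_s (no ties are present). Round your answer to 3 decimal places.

Rank u: 4, 2, 5, 8, 7, 1, 3, 6
Rank v: 3, 2, 5, 8, 7, 1, 4, 6
d = rank(u) − rank(v): 1, 0, 0, 0, 0, 0, -1, 0; Σd² = 2
ρ = 1 − 6Σd² / [n(n²−1)] = 1 − 6×2 / (8×63) = 1 − 12/504 ≈ 0.976

0.976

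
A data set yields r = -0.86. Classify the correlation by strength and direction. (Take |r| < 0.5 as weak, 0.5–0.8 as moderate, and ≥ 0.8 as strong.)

strong negative

r = -0.86 < 0 so the relationship is negative.
|r| = 0.86, which falls in the strong range.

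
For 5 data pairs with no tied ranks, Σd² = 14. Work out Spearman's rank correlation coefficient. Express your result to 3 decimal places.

ρ = 1 − 6Σd² / [n(n²−1)] = 1 − 6×14 / (5×24)
  = 1 − 84/120 = 1 − 0.7000 ≈ 0.300

0.300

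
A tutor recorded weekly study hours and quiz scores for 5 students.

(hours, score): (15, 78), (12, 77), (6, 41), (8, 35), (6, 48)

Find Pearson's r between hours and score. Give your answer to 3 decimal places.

0.883

n = 5, Σx = 47, Σy = 279, Σx² = 505, Σy² = 17223, Σxy = 2908
nΣxy − ΣxΣy = 14540 − 13113 = 1427
nΣx² − (Σx)² = 2525 − 2209 = 316; nΣy² − (Σy)² = 86115 − 77841 = 8274
r = 1427 / √(316 × 8274) = 1427 / 1616.9675 ≈ 0.883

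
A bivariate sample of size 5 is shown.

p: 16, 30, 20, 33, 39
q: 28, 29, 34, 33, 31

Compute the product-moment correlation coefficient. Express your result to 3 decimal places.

n = 5, Σp = 138, Σq = 155, Σp² = 4166, Σq² = 4831, Σpq = 4296
nΣpq − ΣpΣq = 21480 − 21390 = 90
nΣp² − (Σp)² = 20830 − 19044 = 1786; nΣq² − (Σq)² = 24155 − 24025 = 130
r = 90 / √(1786 × 130) = 90 / 481.8506 ≈ 0.187

0.187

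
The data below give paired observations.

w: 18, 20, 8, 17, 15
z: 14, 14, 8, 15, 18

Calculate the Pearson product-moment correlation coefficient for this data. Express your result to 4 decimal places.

0.6650

n = 5, Σw = 78, Σz = 69, Σw² = 1302, Σz² = 1005, Σwz = 1121
nΣwz − ΣwΣz = 5605 − 5382 = 223
nΣw² − (Σw)² = 6510 − 6084 = 426; nΣz² − (Σz)² = 5025 − 4761 = 264
r = 223 / √(426 × 264) = 223 / 335.3565 ≈ 0.6650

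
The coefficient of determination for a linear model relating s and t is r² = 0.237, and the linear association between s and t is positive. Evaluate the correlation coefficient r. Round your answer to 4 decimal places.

|r| = √0.237 = 0.4868
The association is positive, so r = 0.4868.

0.4868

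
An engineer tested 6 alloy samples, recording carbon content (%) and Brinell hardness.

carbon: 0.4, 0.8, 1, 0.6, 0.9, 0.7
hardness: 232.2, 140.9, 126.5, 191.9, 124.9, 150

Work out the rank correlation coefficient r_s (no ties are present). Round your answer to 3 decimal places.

Rank carbon: 1, 4, 6, 2, 5, 3
Rank hardness: 6, 3, 2, 5, 1, 4
d = rank(carbon) − rank(hardness): -5, 1, 4, -3, 4, -1; Σd² = 68
ρ = 1 − 6Σd² / [n(n²−1)] = 1 − 6×68 / (6×35) = 1 − 408/210 ≈ -0.943

-0.943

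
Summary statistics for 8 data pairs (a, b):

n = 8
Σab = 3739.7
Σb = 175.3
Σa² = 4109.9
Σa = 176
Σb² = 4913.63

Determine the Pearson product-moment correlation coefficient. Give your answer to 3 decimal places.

r = (nΣab − ΣaΣb) / √[(nΣa² − (Σa)²)(nΣb² − (Σb)²)]
Numerator: 8×3739.7 − 176×175.3 = -935.2
Denominator: √[(32879.2 − 30976)(39309.04 − 30730.09)] = √[1903.2 × 8578.95] = 4040.7249
r = -935.2 / 4040.7249 ≈ -0.231

-0.231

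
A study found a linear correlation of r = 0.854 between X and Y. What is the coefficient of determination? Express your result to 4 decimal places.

0.7293

r² = (0.854)² = 0.7293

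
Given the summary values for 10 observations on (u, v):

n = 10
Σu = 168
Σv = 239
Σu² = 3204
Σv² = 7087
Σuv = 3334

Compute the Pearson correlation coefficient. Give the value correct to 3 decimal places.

r = (nΣuv − ΣuΣv) / √[(nΣu² − (Σu)²)(nΣv² − (Σv)²)]
Numerator: 10×3334 − 168×239 = -6812
Denominator: √[(32040 − 28224)(70870 − 57121)] = √[3816 × 13749] = 7243.3545
r = -6812 / 7243.3545 ≈ -0.940

-0.940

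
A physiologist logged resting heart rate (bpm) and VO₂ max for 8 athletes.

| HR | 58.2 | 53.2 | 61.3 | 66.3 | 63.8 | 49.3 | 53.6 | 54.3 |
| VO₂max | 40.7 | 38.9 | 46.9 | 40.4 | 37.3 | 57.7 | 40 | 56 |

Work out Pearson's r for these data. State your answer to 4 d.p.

n = 8, Σx = 460, Σy = 357.9, Σx² = 26693.24, Σy² = 16458.05, Σxy = 20400.86
nΣxy − ΣxΣy = 163206.88 − 164634 = -1427.12
nΣx² − (Σx)² = 213545.92 − 211600 = 1945.92; nΣy² − (Σy)² = 131664.4 − 128092.41 = 3571.99
r = -1427.12 / √(1945.92 × 3571.99) = -1427.12 / 2636.4383 ≈ -0.5413

-0.5413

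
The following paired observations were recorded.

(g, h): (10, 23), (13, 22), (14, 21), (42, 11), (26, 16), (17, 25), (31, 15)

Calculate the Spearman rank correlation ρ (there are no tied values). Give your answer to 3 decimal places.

Rank g: 1, 2, 3, 7, 5, 4, 6
Rank h: 6, 5, 4, 1, 3, 7, 2
d = rank(g) − rank(h): -5, -3, -1, 6, 2, -3, 4; Σd² = 100
ρ = 1 − 6Σd² / [n(n²−1)] = 1 − 6×100 / (7×48) = 1 − 600/336 ≈ -0.786

-0.786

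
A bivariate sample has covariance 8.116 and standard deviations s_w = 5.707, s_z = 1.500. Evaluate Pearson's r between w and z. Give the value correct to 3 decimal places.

0.948

r = Cov(w,z) / (s_w · s_z) = 8.116 / (5.707 × 1.500)
  = 8.116 / 8.5605 ≈ 0.948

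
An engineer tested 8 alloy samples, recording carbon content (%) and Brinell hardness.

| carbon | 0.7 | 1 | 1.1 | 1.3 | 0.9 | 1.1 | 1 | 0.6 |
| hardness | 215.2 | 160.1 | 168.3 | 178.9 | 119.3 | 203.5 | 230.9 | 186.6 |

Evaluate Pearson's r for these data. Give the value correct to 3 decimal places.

-0.098

n = 8, Σx = 7.7, Σy = 1462.8, Σx² = 7.77, Σy² = 276052.26, Σxy = 1402.52
nΣxy − ΣxΣy = 11220.16 − 11263.56 = -43.4
nΣx² − (Σx)² = 62.16 − 59.29 = 2.87; nΣy² − (Σy)² = 2208418.08 − 2139783.84 = 68634.24
r = -43.4 / √(2.87 × 68634.24) = -43.4 / 443.8246 ≈ -0.098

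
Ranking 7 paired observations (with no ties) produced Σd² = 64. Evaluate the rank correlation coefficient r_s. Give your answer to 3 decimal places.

-0.143

ρ = 1 − 6Σd² / [n(n²−1)] = 1 − 6×64 / (7×48)
  = 1 − 384/336 = 1 − 1.1429 ≈ -0.143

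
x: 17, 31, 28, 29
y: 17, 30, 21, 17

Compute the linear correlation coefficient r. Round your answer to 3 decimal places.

n = 4, Σx = 105, Σy = 85, Σx² = 2875, Σy² = 1919, Σxy = 2300
nΣxy − ΣxΣy = 9200 − 8925 = 275
nΣx² − (Σx)² = 11500 − 11025 = 475; nΣy² − (Σy)² = 7676 − 7225 = 451
r = 275 / √(475 × 451) = 275 / 462.8445 ≈ 0.594

0.594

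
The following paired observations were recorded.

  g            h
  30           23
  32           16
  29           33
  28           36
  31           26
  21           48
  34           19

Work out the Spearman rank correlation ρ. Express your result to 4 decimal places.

Rank g: 4, 6, 3, 2, 5, 1, 7
Rank h: 3, 1, 5, 6, 4, 7, 2
d = rank(g) − rank(h): 1, 5, -2, -4, 1, -6, 5; Σd² = 108
ρ = 1 − 6Σd² / [n(n²−1)] = 1 − 6×108 / (7×48) = 1 − 648/336 ≈ -0.9286

-0.9286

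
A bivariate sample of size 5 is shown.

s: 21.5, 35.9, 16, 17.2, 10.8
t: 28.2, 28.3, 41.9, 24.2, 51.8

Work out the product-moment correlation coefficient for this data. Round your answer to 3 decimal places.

-0.608

n = 5, Σs = 101.4, Σt = 174.4, Σs² = 2419.54, Σt² = 6620.62, Σst = 3268.35
nΣst − ΣsΣt = 16341.75 − 17684.16 = -1342.41
nΣs² − (Σs)² = 12097.7 − 10281.96 = 1815.74; nΣt² − (Σt)² = 33103.1 − 30415.36 = 2687.74
r = -1342.41 / √(1815.74 × 2687.74) = -1342.41 / 2209.1259 ≈ -0.608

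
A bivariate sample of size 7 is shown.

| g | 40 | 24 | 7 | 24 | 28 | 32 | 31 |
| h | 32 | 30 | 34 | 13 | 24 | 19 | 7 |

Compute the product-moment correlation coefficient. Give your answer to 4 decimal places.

n = 7, Σg = 186, Σh = 159, Σg² = 5570, Σh² = 4235, Σgh = 4047
nΣgh − ΣgΣh = 28329 − 29574 = -1245
nΣg² − (Σg)² = 38990 − 34596 = 4394; nΣh² − (Σh)² = 29645 − 25281 = 4364
r = -1245 / √(4394 × 4364) = -1245 / 4378.9743 ≈ -0.2843

-0.2843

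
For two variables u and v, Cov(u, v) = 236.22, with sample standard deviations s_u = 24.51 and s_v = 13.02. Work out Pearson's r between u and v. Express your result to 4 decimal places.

0.7402

r = Cov(u,v) / (s_u · s_v) = 236.22 / (24.51 × 13.02)
  = 236.22 / 319.1202 ≈ 0.7402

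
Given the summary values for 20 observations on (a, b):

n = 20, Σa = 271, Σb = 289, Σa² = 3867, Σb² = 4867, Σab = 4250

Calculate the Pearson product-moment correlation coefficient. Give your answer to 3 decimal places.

r = (nΣab − ΣaΣb) / √[(nΣa² − (Σa)²)(nΣb² − (Σb)²)]
Numerator: 20×4250 − 271×289 = 6681
Denominator: √[(77340 − 73441)(97340 − 83521)] = √[3899 × 13819] = 7340.3189
r = 6681 / 7340.3189 ≈ 0.910

0.910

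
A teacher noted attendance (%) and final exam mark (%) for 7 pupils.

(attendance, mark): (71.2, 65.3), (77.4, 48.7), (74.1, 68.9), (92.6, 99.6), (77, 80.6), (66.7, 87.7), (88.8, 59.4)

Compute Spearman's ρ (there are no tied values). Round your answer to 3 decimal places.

Rank attendance: 2, 5, 3, 7, 4, 1, 6
Rank mark: 3, 1, 4, 7, 5, 6, 2
d = rank(attendance) − rank(mark): -1, 4, -1, 0, -1, -5, 4; Σd² = 60
ρ = 1 − 6Σd² / [n(n²−1)] = 1 − 6×60 / (7×48) = 1 − 360/336 ≈ -0.071

-0.071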